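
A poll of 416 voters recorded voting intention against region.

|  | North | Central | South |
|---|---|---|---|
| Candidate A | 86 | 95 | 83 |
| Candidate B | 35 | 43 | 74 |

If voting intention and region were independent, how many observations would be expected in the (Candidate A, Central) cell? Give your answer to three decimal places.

87.577

Row total (Candidate A) = 264; column total (Central) = 138; grand total N = 416.
Expected count = (row total × column total) / N = 264 × 138 / 416 = 87.577.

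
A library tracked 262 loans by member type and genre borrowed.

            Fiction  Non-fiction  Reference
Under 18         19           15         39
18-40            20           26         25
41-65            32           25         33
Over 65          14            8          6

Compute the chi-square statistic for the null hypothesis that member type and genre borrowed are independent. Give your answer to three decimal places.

Row totals: 73, 71, 90, 28. Column totals: 85, 74, 103. Grand total N = 262.
Expected counts (row total × column total / N):
  Under 18, Fiction: 73×85/262 = 23.6832
  Under 18, Non-fiction: 73×74/262 = 20.6183
  Under 18, Reference: 73×103/262 = 28.6985
  18-40, Fiction: 71×85/262 = 23.0344
  18-40, Non-fiction: 71×74/262 = 20.0534
  18-40, Reference: 71×103/262 = 27.9122
  41-65, Fiction: 90×85/262 = 29.1985
  41-65, Non-fiction: 90×74/262 = 25.4198
  41-65, Reference: 90×103/262 = 35.3817
  Over 65, Fiction: 28×85/262 = 9.0840
  Over 65, Non-fiction: 28×74/262 = 7.9084
  Over 65, Reference: 28×103/262 = 11.0076
Contributions (O − E)²/E:
  (19 − 23.6832)²/23.6832 = 0.9261
  (15 − 20.6183)²/20.6183 = 1.5309
  (39 − 28.6985)²/28.6985 = 3.6978
  (20 − 23.0344)²/23.0344 = 0.3997
  (26 − 20.0534)²/20.0534 = 1.7634
  (25 − 27.9122)²/27.9122 = 0.3038
  (32 − 29.1985)²/29.1985 = 0.2688
  (25 − 25.4198)²/25.4198 = 0.0069
  (33 − 35.3817)²/35.3817 = 0.1603
  (14 − 9.0840)²/9.0840 = 2.6604
  (8 − 7.9084)²/7.9084 = 0.0011
  (6 − 11.0076)²/11.0076 = 2.2781
χ² = 0.9261 + 1.5309 + 3.6978 + 0.3997 + 1.7634 + 0.3038 + 0.2688 + 0.0069 + 0.1603 + 2.6604 + 0.0011 + 2.2781 = 13.997

13.997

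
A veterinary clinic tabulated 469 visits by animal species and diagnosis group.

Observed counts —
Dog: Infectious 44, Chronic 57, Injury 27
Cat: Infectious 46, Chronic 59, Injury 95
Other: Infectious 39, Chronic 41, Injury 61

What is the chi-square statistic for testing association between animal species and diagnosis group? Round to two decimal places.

24.98

Row totals: 128, 200, 141. Column totals: 129, 157, 183. Grand total N = 469.
Expected counts (row total × column total / N):
  Dog, Infectious: 128×129/469 = 35.207
  Dog, Chronic: 128×157/469 = 42.849
  Dog, Injury: 128×183/469 = 49.945
  Cat, Infectious: 200×129/469 = 55.011
  Cat, Chronic: 200×157/469 = 66.951
  Cat, Injury: 200×183/469 = 78.038
  Other, Infectious: 141×129/469 = 38.783
  Other, Chronic: 141×157/469 = 47.200
  Other, Injury: 141×183/469 = 55.017
Contributions (O − E)²/E:
  (44 − 35.207)²/35.207 = 2.1961
  (57 − 42.849)²/42.849 = 4.6734
  (27 − 49.945)²/49.945 = 10.5411
  (46 − 55.011)²/55.011 = 1.4760
  (59 − 66.951)²/66.951 = 0.9442
  (95 − 78.038)²/78.038 = 3.6868
  (39 − 38.783)²/38.783 = 0.0012
  (41 − 47.200)²/47.200 = 0.8144
  (61 − 55.017)²/55.017 = 0.6506
χ² = 2.1961 + 4.6734 + 10.5411 + 1.4760 + 0.9442 + 3.6868 + 0.0012 + 0.8144 + 0.6506 = 24.98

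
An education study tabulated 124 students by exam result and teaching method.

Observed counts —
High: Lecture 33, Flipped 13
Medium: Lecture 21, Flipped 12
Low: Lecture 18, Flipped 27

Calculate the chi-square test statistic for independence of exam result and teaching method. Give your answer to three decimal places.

Row totals: 46, 33, 45. Column totals: 72, 52. Grand total N = 124.
Expected counts (row total × column total / N):
  High, Lecture: 46×72/124 = 26.7097
  High, Flipped: 46×52/124 = 19.2903
  Medium, Lecture: 33×72/124 = 19.1613
  Medium, Flipped: 33×52/124 = 13.8387
  Low, Lecture: 45×72/124 = 26.1290
  Low, Flipped: 45×52/124 = 18.8710
Contributions (O − E)²/E:
  (33 − 26.7097)²/26.7097 = 1.4814
  (13 − 19.2903)²/19.2903 = 2.0512
  (21 − 19.1613)²/19.1613 = 0.1764
  (12 − 13.8387)²/13.8387 = 0.2443
  (18 − 26.1290)²/26.1290 = 2.5290
  (27 − 18.8710)²/18.8710 = 3.5017
χ² = 1.4814 + 2.0512 + 0.1764 + 0.2443 + 2.5290 + 3.5017 = 9.984

9.984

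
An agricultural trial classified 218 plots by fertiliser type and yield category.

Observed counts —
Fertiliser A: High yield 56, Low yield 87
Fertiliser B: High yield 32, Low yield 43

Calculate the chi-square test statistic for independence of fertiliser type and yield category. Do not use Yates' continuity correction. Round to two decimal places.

0.25

Row totals: 143, 75. Column totals: 88, 130. Grand total N = 218.
Expected counts (row total × column total / N):
  Fertiliser A, High yield: 143×88/218 = 57.725
  Fertiliser A, Low yield: 143×130/218 = 85.275
  Fertiliser B, High yield: 75×88/218 = 30.275
  Fertiliser B, Low yield: 75×130/218 = 44.725
Contributions (O − E)²/E:
  (56 − 57.725)²/57.725 = 0.0515
  (87 − 85.275)²/85.275 = 0.0349
  (32 − 30.275)²/30.275 = 0.0983
  (43 − 44.725)²/44.725 = 0.0665
χ² = 0.0515 + 0.0349 + 0.0983 + 0.0665 = 0.25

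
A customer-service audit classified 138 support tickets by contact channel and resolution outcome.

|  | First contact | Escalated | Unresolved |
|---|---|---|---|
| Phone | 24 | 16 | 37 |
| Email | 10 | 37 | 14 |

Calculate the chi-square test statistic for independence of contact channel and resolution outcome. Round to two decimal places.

22.91

Row totals: 77, 61. Column totals: 34, 53, 51. Grand total N = 138.
Expected counts (row total × column total / N):
  Phone, First contact: 77×34/138 = 18.9710
  Phone, Escalated: 77×53/138 = 29.5725
  Phone, Unresolved: 77×51/138 = 28.4565
  Email, First contact: 61×34/138 = 15.0290
  Email, Escalated: 61×53/138 = 23.4275
  Email, Unresolved: 61×51/138 = 22.5435
Contributions (O − E)²/E:
  (24 − 18.9710)²/18.9710 = 1.3331
  (16 − 29.5725)²/29.5725 = 6.2292
  (37 − 28.4565)²/28.4565 = 2.5650
  (10 − 15.0290)²/15.0290 = 1.6828
  (37 − 23.4275)²/23.4275 = 7.8631
  (14 − 22.5435)²/22.5435 = 3.2378
χ² = 1.3331 + 6.2292 + 2.5650 + 1.6828 + 7.8631 + 3.2378 = 22.91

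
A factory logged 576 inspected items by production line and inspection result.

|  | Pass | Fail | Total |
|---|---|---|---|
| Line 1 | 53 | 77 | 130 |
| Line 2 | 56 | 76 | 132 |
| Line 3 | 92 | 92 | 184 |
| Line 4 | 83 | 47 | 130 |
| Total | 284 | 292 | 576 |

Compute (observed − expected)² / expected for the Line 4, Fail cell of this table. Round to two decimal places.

5.42

Row total (Line 4) = 130; column total (Fail) = 292; N = 576.
Expected count E = 130 × 292 / 576 = 65.903.
Contribution = (O − E)²/E = (47 − 65.903)² / 65.903 = 5.42.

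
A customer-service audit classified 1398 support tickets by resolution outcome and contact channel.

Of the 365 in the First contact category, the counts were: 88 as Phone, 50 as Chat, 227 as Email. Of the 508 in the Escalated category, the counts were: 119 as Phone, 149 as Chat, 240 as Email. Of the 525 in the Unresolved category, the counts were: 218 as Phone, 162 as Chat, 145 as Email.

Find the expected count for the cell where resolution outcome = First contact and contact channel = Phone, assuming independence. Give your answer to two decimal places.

Row total (First contact) = 365; column total (Phone) = 425; grand total N = 1398.
Expected count = (row total × column total) / N = 365 × 425 / 1398 = 110.96.

110.96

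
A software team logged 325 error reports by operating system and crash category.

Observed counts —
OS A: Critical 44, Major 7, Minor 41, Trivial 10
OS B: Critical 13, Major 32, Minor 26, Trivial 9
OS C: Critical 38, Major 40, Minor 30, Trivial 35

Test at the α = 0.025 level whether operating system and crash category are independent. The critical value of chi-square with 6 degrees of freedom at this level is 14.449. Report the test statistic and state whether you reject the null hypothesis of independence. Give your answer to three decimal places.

Row totals: 102, 80, 143. Column totals: 95, 79, 97, 54. Grand total N = 325.
Expected counts (row total × column total / N):
  OS A, Critical: 102×95/325 = 29.8154
  OS A, Major: 102×79/325 = 24.7938
  OS A, Minor: 102×97/325 = 30.4431
  OS A, Trivial: 102×54/325 = 16.9477
  OS B, Critical: 80×95/325 = 23.3846
  OS B, Major: 80×79/325 = 19.4462
  OS B, Minor: 80×97/325 = 23.8769
  OS B, Trivial: 80×54/325 = 13.2923
  OS C, Critical: 143×95/325 = 41.8000
  OS C, Major: 143×79/325 = 34.7600
  OS C, Minor: 143×97/325 = 42.6800
  OS C, Trivial: 143×54/325 = 23.7600
Contributions (O − E)²/E:
  (44 − 29.8154)²/29.8154 = 6.7483
  (7 − 24.7938)²/24.7938 = 12.7701
  (41 − 30.4431)²/30.4431 = 3.6609
  (10 − 16.9477)²/16.9477 = 2.8482
  (13 − 23.3846)²/23.3846 = 4.6116
  (32 − 19.4462)²/19.4462 = 8.1043
  (26 − 23.8769)²/23.8769 = 0.1888
  (9 − 13.2923)²/13.2923 = 1.3861
  (38 − 41.8000)²/41.8000 = 0.3455
  (40 − 34.7600)²/34.7600 = 0.7899
  (30 − 42.6800)²/42.6800 = 3.7672
  (35 − 23.7600)²/23.7600 = 5.3172
χ² = 6.7483 + 12.7701 + 3.6609 + 2.8482 + 4.6116 + 8.1043 + 0.1888 + 1.3861 + 0.3455 + 0.7899 + 3.7672 + 5.3172 = 50.538
df = (3−1)(4−1) = 6. Since 50.538 > 14.449, reject the null hypothesis of independence at α = 0.025.

50.538; reject H₀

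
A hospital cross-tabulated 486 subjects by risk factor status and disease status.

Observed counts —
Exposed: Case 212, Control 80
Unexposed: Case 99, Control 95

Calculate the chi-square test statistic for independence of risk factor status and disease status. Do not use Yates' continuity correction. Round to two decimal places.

Row totals: 292, 194. Column totals: 311, 175. Grand total N = 486.
Expected counts (row total × column total / N):
  Exposed, Case: 292×311/486 = 186.856
  Exposed, Control: 292×175/486 = 105.144
  Unexposed, Case: 194×311/486 = 124.144
  Unexposed, Control: 194×175/486 = 69.856
Contributions (O − E)²/E:
  (212 − 186.856)²/186.856 = 3.3835
  (80 − 105.144)²/105.144 = 6.0129
  (99 − 124.144)²/124.144 = 5.0926
  (95 − 69.856)²/69.856 = 9.0503
χ² = 3.3835 + 6.0129 + 5.0926 + 9.0503 = 23.54

23.54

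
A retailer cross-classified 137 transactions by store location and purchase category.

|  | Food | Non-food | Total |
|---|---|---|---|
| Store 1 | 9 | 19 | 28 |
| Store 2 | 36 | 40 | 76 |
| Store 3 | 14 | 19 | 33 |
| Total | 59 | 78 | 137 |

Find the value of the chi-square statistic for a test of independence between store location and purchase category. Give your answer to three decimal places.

Grand total N = 137.
Expected counts (row total × column total / N):
  Store 1, Food: 28×59/137 = 12.0584
  Store 1, Non-food: 28×78/137 = 15.9416
  Store 2, Food: 76×59/137 = 32.7299
  Store 2, Non-food: 76×78/137 = 43.2701
  Store 3, Food: 33×59/137 = 14.2117
  Store 3, Non-food: 33×78/137 = 18.7883
Contributions (O − E)²/E:
  (9 − 12.0584)²/12.0584 = 0.7757
  (19 − 15.9416)²/15.9416 = 0.5868
  (36 − 32.7299)²/32.7299 = 0.3267
  (40 − 43.2701)²/43.2701 = 0.2471
  (14 − 14.2117)²/14.2117 = 0.0032
  (19 − 18.7883)²/18.7883 = 0.0024
χ² = 0.7757 + 0.5868 + 0.3267 + 0.2471 + 0.0032 + 0.0024 = 1.942

1.942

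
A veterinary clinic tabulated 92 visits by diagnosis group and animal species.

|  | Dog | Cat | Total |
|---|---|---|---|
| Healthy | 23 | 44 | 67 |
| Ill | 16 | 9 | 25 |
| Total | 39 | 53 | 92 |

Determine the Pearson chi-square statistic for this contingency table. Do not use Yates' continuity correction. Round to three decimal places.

Grand total N = 92.
Expected counts (row total × column total / N):
  Healthy, Dog: 67×39/92 = 28.4022
  Healthy, Cat: 67×53/92 = 38.5978
  Ill, Dog: 25×39/92 = 10.5978
  Ill, Cat: 25×53/92 = 14.4022
Contributions (O − E)²/E:
  (23 − 28.4022)²/28.4022 = 1.0275
  (44 − 38.5978)²/38.5978 = 0.7561
  (16 − 10.5978)²/10.5978 = 2.7538
  (9 − 14.4022)²/14.4022 = 2.0263
χ² = 1.0275 + 0.7561 + 2.7538 + 2.0263 = 6.564

6.564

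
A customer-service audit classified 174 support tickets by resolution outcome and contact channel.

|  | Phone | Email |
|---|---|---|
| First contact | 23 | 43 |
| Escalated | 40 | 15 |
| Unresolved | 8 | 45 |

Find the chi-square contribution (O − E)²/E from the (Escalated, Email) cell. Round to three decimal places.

9.468

Row total (Escalated) = 55; column total (Email) = 103; N = 174.
Expected count E = 55 × 103 / 174 = 32.5575.
Contribution = (O − E)²/E = (15 − 32.5575)² / 32.5575 = 9.468.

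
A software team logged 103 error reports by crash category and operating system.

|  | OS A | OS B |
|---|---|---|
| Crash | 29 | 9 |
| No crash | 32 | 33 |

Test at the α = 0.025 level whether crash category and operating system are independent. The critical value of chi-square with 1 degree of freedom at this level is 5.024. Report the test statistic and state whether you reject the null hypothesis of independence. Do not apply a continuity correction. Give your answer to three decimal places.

7.285; reject H₀

Row totals: 38, 65. Column totals: 61, 42. Grand total N = 103.
Expected counts (row total × column total / N):
  Crash, OS A: 38×61/103 = 22.5049
  Crash, OS B: 38×42/103 = 15.4951
  No crash, OS A: 65×61/103 = 38.4951
  No crash, OS B: 65×42/103 = 26.5049
Contributions (O − E)²/E:
  (29 − 22.5049)²/22.5049 = 1.8745
  (9 − 15.4951)²/15.4951 = 2.7226
  (32 − 38.4951)²/38.4951 = 1.0959
  (33 − 26.5049)²/26.5049 = 1.5916
χ² = 1.8745 + 2.7226 + 1.0959 + 1.5916 = 7.285
df = (2−1)(2−1) = 1. Since 7.285 > 5.024, reject the null hypothesis of independence at α = 0.025.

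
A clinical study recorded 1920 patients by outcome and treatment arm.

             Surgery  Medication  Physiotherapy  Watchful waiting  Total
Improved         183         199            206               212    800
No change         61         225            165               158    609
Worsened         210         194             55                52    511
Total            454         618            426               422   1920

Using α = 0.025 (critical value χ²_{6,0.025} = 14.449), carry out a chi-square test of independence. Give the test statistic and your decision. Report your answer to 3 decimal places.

Grand total N = 1920.
Expected counts (row total × column total / N):
  Improved, Surgery: 800×454/1920 = 189.1667
  Improved, Medication: 800×618/1920 = 257.5000
  Improved, Physiotherapy: 800×426/1920 = 177.5000
  Improved, Watchful waiting: 800×422/1920 = 175.8333
  No change, Surgery: 609×454/1920 = 144.0031
  No change, Medication: 609×618/1920 = 196.0219
  No change, Physiotherapy: 609×426/1920 = 135.1219
  No change, Watchful waiting: 609×422/1920 = 133.8531
  Worsened, Surgery: 511×454/1920 = 120.8302
  Worsened, Medication: 511×618/1920 = 164.4781
  Worsened, Physiotherapy: 511×426/1920 = 113.3781
  Worsened, Watchful waiting: 511×422/1920 = 112.3135
Contributions (O − E)²/E:
  (183 − 189.1667)²/189.1667 = 0.2010
  (199 − 257.5000)²/257.5000 = 13.2903
  (206 − 177.5000)²/177.5000 = 4.5761
  (212 − 175.8333)²/175.8333 = 7.4390
  (61 − 144.0031)²/144.0031 = 47.8428
  (225 − 196.0219)²/196.0219 = 4.2839
  (165 − 135.1219)²/135.1219 = 6.6066
  (158 − 133.8531)²/133.8531 = 4.3561
  (210 − 120.8302)²/120.8302 = 65.8052
  (194 − 164.4781)²/164.4781 = 5.2988
  (55 − 113.3781)²/113.3781 = 30.0587
  (52 − 112.3135)²/112.3135 = 32.3890
χ² = 0.2010 + 13.2903 + 4.5761 + 7.4390 + 47.8428 + 4.2839 + 6.6066 + 4.3561 + 65.8052 + 5.2988 + 30.0587 + 32.3890 = 222.148
df = (3−1)(4−1) = 6. Since 222.148 > 14.449, reject the null hypothesis of independence at α = 0.025.

222.148; reject H₀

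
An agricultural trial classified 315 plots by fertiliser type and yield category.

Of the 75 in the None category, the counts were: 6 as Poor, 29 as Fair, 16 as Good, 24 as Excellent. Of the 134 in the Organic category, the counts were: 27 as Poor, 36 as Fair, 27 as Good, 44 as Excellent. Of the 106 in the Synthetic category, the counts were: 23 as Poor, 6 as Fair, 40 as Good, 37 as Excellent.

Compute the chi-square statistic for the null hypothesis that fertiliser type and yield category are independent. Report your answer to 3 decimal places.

Row totals: 75, 134, 106. Column totals: 56, 71, 83, 105. Grand total N = 315.
Expected counts (row total × column total / N):
  None, Poor: 75×56/315 = 13.3333
  None, Fair: 75×71/315 = 16.9048
  None, Good: 75×83/315 = 19.7619
  None, Excellent: 75×105/315 = 25.0000
  Organic, Poor: 134×56/315 = 23.8222
  Organic, Fair: 134×71/315 = 30.2032
  Organic, Good: 134×83/315 = 35.3079
  Organic, Excellent: 134×105/315 = 44.6667
  Synthetic, Poor: 106×56/315 = 18.8444
  Synthetic, Fair: 106×71/315 = 23.8921
  Synthetic, Good: 106×83/315 = 27.9302
  Synthetic, Excellent: 106×105/315 = 35.3333
Contributions (O − E)²/E:
  (6 − 13.3333)²/13.3333 = 4.0333
  (29 − 16.9048)²/16.9048 = 8.6540
  (16 − 19.7619)²/19.7619 = 0.7161
  (24 − 25.0000)²/25.0000 = 0.0400
  (27 − 23.8222)²/23.8222 = 0.4239
  (36 − 30.2032)²/30.2032 = 1.1126
  (27 − 35.3079)²/35.3079 = 1.9548
  (44 − 44.6667)²/44.6667 = 0.0100
  (23 − 18.8444)²/18.8444 = 0.9164
  (6 − 23.8921)²/23.8921 = 13.3989
  (40 − 27.9302)²/27.9302 = 5.2159
  (37 − 35.3333)²/35.3333 = 0.0786
χ² = 4.0333 + 8.6540 + 0.7161 + 0.0400 + 0.4239 + 1.1126 + 1.9548 + 0.0100 + 0.9164 + 13.3989 + 5.2159 + 0.0786 = 36.555

36.555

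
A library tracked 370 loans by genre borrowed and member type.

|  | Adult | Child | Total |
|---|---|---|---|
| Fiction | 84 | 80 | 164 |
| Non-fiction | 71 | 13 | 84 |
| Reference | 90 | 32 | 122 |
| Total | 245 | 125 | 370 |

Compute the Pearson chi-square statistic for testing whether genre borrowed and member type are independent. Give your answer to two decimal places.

Grand total N = 370.
Expected counts (row total × column total / N):
  Fiction, Adult: 164×245/370 = 108.595
  Fiction, Child: 164×125/370 = 55.405
  Non-fiction, Adult: 84×245/370 = 55.622
  Non-fiction, Child: 84×125/370 = 28.378
  Reference, Adult: 122×245/370 = 80.784
  Reference, Child: 122×125/370 = 41.216
Contributions (O − E)²/E:
  (84 − 108.595)²/108.595 = 5.5704
  (80 − 55.405)²/55.405 = 10.9180
  (71 − 55.622)²/55.622 = 4.2516
  (13 − 28.378)²/28.378 = 8.3333
  (90 − 80.784)²/80.784 = 1.0514
  (32 − 41.216)²/41.216 = 2.0607
χ² = 5.5704 + 10.9180 + 4.2516 + 8.3333 + 1.0514 + 2.0607 = 32.19

32.19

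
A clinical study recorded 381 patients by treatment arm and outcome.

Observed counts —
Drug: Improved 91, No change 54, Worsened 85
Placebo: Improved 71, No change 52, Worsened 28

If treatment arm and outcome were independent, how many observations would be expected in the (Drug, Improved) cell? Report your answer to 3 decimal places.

97.795

Row total (Drug) = 230; column total (Improved) = 162; grand total N = 381.
Expected count = (row total × column total) / N = 230 × 162 / 381 = 97.795.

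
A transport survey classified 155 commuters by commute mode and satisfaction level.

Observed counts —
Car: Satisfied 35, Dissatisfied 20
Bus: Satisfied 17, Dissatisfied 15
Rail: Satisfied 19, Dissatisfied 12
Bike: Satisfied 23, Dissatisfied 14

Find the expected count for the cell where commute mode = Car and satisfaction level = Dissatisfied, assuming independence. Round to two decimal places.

21.65

Row total (Car) = 55; column total (Dissatisfied) = 61; grand total N = 155.
Expected count = (row total × column total) / N = 55 × 61 / 155 = 21.65.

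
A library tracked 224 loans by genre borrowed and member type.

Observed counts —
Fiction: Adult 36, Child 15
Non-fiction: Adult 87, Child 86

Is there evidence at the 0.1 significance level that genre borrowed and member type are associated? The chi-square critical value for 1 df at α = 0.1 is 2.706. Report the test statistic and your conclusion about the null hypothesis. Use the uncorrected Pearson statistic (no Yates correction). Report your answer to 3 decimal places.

6.555; reject H₀

Row totals: 51, 173. Column totals: 123, 101. Grand total N = 224.
Expected counts (row total × column total / N):
  Fiction, Adult: 51×123/224 = 28.0045
  Fiction, Child: 51×101/224 = 22.9955
  Non-fiction, Adult: 173×123/224 = 94.9955
  Non-fiction, Child: 173×101/224 = 78.0045
Contributions (O − E)²/E:
  (36 − 28.0045)²/28.0045 = 2.2828
  (15 − 22.9955)²/22.9955 = 2.7800
  (87 − 94.9955)²/94.9955 = 0.6730
  (86 − 78.0045)²/78.0045 = 0.8195
χ² = 2.2828 + 2.7800 + 0.6730 + 0.8195 = 6.555
df = (2−1)(2−1) = 1. Since 6.555 > 2.706, reject the null hypothesis of independence at α = 0.1.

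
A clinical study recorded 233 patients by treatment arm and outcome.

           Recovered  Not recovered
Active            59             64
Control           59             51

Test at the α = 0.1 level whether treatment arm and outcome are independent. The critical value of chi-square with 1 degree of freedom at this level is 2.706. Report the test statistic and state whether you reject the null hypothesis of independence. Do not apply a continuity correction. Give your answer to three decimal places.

0.747; fail to reject H₀

Row totals: 123, 110. Column totals: 118, 115. Grand total N = 233.
Expected counts (row total × column total / N):
  Active, Recovered: 123×118/233 = 62.2918
  Active, Not recovered: 123×115/233 = 60.7082
  Control, Recovered: 110×118/233 = 55.7082
  Control, Not recovered: 110×115/233 = 54.2918
Contributions (O − E)²/E:
  (59 − 62.2918)²/62.2918 = 0.1740
  (64 − 60.7082)²/60.7082 = 0.1785
  (59 − 55.7082)²/55.7082 = 0.1945
  (51 − 54.2918)²/54.2918 = 0.1996
χ² = 0.1740 + 0.1785 + 0.1945 + 0.1996 = 0.747
df = (2−1)(2−1) = 1. Since 0.747 < 2.706, fail to reject the null hypothesis of independence at α = 0.1.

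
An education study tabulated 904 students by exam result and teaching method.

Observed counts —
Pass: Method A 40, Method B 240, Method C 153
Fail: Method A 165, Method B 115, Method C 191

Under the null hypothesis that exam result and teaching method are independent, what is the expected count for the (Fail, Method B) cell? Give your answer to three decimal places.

184.961

Row total (Fail) = 471; column total (Method B) = 355; grand total N = 904.
Expected count = (row total × column total) / N = 471 × 355 / 904 = 184.961.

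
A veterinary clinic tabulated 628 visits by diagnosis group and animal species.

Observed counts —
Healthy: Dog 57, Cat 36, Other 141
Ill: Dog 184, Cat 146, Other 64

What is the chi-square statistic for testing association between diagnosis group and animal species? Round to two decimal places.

Row totals: 234, 394. Column totals: 241, 182, 205. Grand total N = 628.
Expected counts (row total × column total / N):
  Healthy, Dog: 234×241/628 = 89.7994
  Healthy, Cat: 234×182/628 = 67.8153
  Healthy, Other: 234×205/628 = 76.3854
  Ill, Dog: 394×241/628 = 151.2006
  Ill, Cat: 394×182/628 = 114.1847
  Ill, Other: 394×205/628 = 128.6146
Contributions (O − E)²/E:
  (57 − 89.7994)²/89.7994 = 11.9800
  (36 − 67.8153)²/67.8153 = 14.9260
  (141 − 76.3854)²/76.3854 = 54.6577
  (184 − 151.2006)²/151.2006 = 7.1151
  (146 − 114.1847)²/114.1847 = 8.8647
  (64 − 128.6146)²/128.6146 = 32.4617
χ² = 11.9800 + 14.9260 + 54.6577 + 7.1151 + 8.8647 + 32.4617 = 130.01

130.01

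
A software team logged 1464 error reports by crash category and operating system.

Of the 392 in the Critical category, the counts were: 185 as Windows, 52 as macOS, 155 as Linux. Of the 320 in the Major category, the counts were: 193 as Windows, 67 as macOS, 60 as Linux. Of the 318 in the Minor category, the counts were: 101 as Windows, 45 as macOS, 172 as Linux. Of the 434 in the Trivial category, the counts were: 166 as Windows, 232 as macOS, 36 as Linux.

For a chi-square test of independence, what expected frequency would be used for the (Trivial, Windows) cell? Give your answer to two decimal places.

191.21

Row total (Trivial) = 434; column total (Windows) = 645; grand total N = 1464.
Expected count = (row total × column total) / N = 434 × 645 / 1464 = 191.21.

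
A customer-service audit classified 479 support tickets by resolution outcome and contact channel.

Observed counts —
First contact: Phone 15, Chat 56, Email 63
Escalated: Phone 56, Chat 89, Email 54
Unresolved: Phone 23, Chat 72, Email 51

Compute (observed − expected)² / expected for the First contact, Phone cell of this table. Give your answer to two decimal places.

Row total (First contact) = 134; column total (Phone) = 94; N = 479.
Expected count E = 134 × 94 / 479 = 26.2965.
Contribution = (O − E)²/E = (15 − 26.2965)² / 26.2965 = 4.85.

4.85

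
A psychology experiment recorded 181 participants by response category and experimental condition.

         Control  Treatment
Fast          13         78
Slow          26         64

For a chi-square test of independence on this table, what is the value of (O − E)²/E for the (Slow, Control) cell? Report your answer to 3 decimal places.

Row total (Slow) = 90; column total (Control) = 39; N = 181.
Expected count E = 90 × 39 / 181 = 19.39227.
Contribution = (O − E)²/E = (26 − 19.39227)² / 19.39227 = 2.252.

2.252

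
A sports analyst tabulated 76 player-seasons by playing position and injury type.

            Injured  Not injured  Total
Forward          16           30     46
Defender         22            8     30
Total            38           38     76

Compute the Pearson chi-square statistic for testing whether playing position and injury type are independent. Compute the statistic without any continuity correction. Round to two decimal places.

10.79

Grand total N = 76.
Expected counts (row total × column total / N):
  Forward, Injured: 46×38/76 = 23.000
  Forward, Not injured: 46×38/76 = 23.000
  Defender, Injured: 30×38/76 = 15.000
  Defender, Not injured: 30×38/76 = 15.000
Contributions (O − E)²/E:
  (16 − 23.000)²/23.000 = 2.1304
  (30 − 23.000)²/23.000 = 2.1304
  (22 − 15.000)²/15.000 = 3.2667
  (8 − 15.000)²/15.000 = 3.2667
χ² = 2.1304 + 2.1304 + 3.2667 + 3.2667 = 10.79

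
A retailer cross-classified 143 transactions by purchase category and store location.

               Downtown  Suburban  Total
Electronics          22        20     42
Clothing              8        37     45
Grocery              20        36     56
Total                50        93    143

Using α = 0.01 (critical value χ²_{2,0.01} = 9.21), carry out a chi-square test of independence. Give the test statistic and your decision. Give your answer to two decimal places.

11.46; reject H₀

Grand total N = 143.
Expected counts (row total × column total / N):
  Electronics, Downtown: 42×50/143 = 14.685
  Electronics, Suburban: 42×93/143 = 27.315
  Clothing, Downtown: 45×50/143 = 15.734
  Clothing, Suburban: 45×93/143 = 29.266
  Grocery, Downtown: 56×50/143 = 19.580
  Grocery, Suburban: 56×93/143 = 36.420
Contributions (O − E)²/E:
  (22 − 14.685)²/14.685 = 3.6438
  (20 − 27.315)²/27.315 = 1.9590
  (8 − 15.734)²/15.734 = 3.8016
  (37 − 29.266)²/29.266 = 2.0438
  (20 − 19.580)²/19.580 = 0.0090
  (36 − 36.420)²/36.420 = 0.0048
χ² = 3.6438 + 1.9590 + 3.8016 + 2.0438 + 0.0090 + 0.0048 = 11.46
df = (3−1)(2−1) = 2. Since 11.46 > 9.21, reject the null hypothesis of independence at α = 0.01.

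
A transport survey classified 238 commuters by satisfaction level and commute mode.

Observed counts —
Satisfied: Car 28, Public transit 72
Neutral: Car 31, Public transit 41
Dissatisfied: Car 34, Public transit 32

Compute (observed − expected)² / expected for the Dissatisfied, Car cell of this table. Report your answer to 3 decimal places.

Row total (Dissatisfied) = 66; column total (Car) = 93; N = 238.
Expected count E = 66 × 93 / 238 = 25.7899.
Contribution = (O − E)²/E = (34 − 25.7899)² / 25.7899 = 2.614.

2.614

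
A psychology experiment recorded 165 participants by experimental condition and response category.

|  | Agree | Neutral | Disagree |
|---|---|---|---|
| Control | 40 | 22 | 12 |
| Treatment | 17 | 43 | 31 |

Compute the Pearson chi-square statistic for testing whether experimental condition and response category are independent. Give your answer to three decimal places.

22.953

Row totals: 74, 91. Column totals: 57, 65, 43. Grand total N = 165.
Expected counts (row total × column total / N):
  Control, Agree: 74×57/165 = 25.5636
  Control, Neutral: 74×65/165 = 29.1515
  Control, Disagree: 74×43/165 = 19.2848
  Treatment, Agree: 91×57/165 = 31.4364
  Treatment, Neutral: 91×65/165 = 35.8485
  Treatment, Disagree: 91×43/165 = 23.7152
Contributions (O − E)²/E:
  (40 − 25.5636)²/25.5636 = 8.1526
  (22 − 29.1515)²/29.1515 = 1.7544
  (12 − 19.2848)²/19.2848 = 2.7518
  (17 − 31.4364)²/31.4364 = 6.6296
  (43 − 35.8485)²/35.8485 = 1.4267
  (31 − 23.7152)²/23.7152 = 2.2377
χ² = 8.1526 + 1.7544 + 2.7518 + 6.6296 + 1.4267 + 2.2377 = 22.953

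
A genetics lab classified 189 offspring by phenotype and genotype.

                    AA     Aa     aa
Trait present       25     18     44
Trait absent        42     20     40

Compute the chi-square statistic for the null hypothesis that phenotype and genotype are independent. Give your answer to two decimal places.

Row totals: 87, 102. Column totals: 67, 38, 84. Grand total N = 189.
Expected counts (row total × column total / N):
  Trait present, AA: 87×67/189 = 30.841
  Trait present, Aa: 87×38/189 = 17.492
  Trait present, aa: 87×84/189 = 38.667
  Trait absent, AA: 102×67/189 = 36.159
  Trait absent, Aa: 102×38/189 = 20.508
  Trait absent, aa: 102×84/189 = 45.333
Contributions (O − E)²/E:
  (25 − 30.841)²/30.841 = 1.1062
  (18 − 17.492)²/17.492 = 0.0148
  (44 − 38.667)²/38.667 = 0.7355
  (42 − 36.159)²/36.159 = 0.9435
  (20 − 20.508)²/20.508 = 0.0126
  (40 − 45.333)²/45.333 = 0.6274
χ² = 1.1062 + 0.0148 + 0.7355 + 0.9435 + 0.0126 + 0.6274 = 3.44

3.44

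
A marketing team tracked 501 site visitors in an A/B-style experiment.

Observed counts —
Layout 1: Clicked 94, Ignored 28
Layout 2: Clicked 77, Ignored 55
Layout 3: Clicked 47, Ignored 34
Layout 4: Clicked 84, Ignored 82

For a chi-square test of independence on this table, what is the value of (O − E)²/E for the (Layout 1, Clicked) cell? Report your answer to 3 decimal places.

5.692

Row total (Layout 1) = 122; column total (Clicked) = 302; N = 501.
Expected count E = 122 × 302 / 501 = 73.5409.
Contribution = (O − E)²/E = (94 − 73.5409)² / 73.5409 = 5.692.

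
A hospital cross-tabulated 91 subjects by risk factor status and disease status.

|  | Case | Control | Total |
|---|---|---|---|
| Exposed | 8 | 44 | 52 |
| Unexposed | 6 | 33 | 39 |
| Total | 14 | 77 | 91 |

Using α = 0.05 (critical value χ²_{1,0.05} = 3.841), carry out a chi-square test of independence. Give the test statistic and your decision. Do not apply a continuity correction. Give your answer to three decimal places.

Grand total N = 91.
Expected counts (row total × column total / N):
  Exposed, Case: 52×14/91 = 8.0000
  Exposed, Control: 52×77/91 = 44.0000
  Unexposed, Case: 39×14/91 = 6.0000
  Unexposed, Control: 39×77/91 = 33.0000
Contributions (O − E)²/E:
  (8 − 8.0000)²/8.0000 = 0.0000
  (44 − 44.0000)²/44.0000 = 0.0000
  (6 − 6.0000)²/6.0000 = 0.0000
  (33 − 33.0000)²/33.0000 = 0.0000
χ² = 0.0000 + 0.0000 + 0.0000 + 0.0000 = 0.000
df = (2−1)(2−1) = 1. Since 0.000 < 3.841, fail to reject the null hypothesis of independence at α = 0.05.

0.000; fail to reject H₀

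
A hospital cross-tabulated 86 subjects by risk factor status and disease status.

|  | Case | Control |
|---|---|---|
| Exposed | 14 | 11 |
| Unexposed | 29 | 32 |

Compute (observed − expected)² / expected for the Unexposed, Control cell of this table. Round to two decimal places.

0.07

Row total (Unexposed) = 61; column total (Control) = 43; N = 86.
Expected count E = 61 × 43 / 86 = 30.500.
Contribution = (O − E)²/E = (32 − 30.500)² / 30.500 = 0.07.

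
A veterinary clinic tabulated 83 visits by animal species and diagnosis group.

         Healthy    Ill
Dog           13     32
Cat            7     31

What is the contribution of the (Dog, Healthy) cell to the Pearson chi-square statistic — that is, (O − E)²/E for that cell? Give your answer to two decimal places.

0.43

Row total (Dog) = 45; column total (Healthy) = 20; N = 83.
Expected count E = 45 × 20 / 83 = 10.843.
Contribution = (O − E)²/E = (13 − 10.843)² / 10.843 = 0.43.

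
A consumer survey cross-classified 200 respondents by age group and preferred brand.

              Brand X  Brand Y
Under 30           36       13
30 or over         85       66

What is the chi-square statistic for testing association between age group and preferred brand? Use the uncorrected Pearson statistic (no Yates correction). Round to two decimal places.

Row totals: 49, 151. Column totals: 121, 79. Grand total N = 200.
Expected counts (row total × column total / N):
  Under 30, Brand X: 49×121/200 = 29.645
  Under 30, Brand Y: 49×79/200 = 19.355
  30 or over, Brand X: 151×121/200 = 91.355
  30 or over, Brand Y: 151×79/200 = 59.645
Contributions (O − E)²/E:
  (36 − 29.645)²/29.645 = 1.3623
  (13 − 19.355)²/19.355 = 2.0866
  (85 − 91.355)²/91.355 = 0.4421
  (66 − 59.645)²/59.645 = 0.6771
χ² = 1.3623 + 2.0866 + 0.4421 + 0.6771 = 4.57

4.57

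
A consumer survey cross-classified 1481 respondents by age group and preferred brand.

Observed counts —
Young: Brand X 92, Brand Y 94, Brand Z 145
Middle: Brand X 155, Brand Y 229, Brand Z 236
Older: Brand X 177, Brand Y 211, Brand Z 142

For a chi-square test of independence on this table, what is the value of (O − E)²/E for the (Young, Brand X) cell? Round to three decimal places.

0.081

Row total (Young) = 331; column total (Brand X) = 424; N = 1481.
Expected count E = 331 × 424 / 1481 = 94.7630.
Contribution = (O − E)²/E = (92 − 94.7630)² / 94.7630 = 0.081.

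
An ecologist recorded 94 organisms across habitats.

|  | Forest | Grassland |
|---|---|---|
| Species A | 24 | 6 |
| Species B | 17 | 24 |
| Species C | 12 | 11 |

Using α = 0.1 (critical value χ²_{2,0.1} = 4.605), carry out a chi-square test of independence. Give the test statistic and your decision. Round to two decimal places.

10.68; reject H₀

Row totals: 30, 41, 23. Column totals: 53, 41. Grand total N = 94.
Expected counts (row total × column total / N):
  Species A, Forest: 30×53/94 = 16.915
  Species A, Grassland: 30×41/94 = 13.085
  Species B, Forest: 41×53/94 = 23.117
  Species B, Grassland: 41×41/94 = 17.883
  Species C, Forest: 23×53/94 = 12.968
  Species C, Grassland: 23×41/94 = 10.032
Contributions (O − E)²/E:
  (24 − 16.915)²/16.915 = 2.9676
  (6 − 13.085)²/13.085 = 3.8362
  (17 − 23.117)²/23.117 = 1.6186
  (24 − 17.883)²/17.883 = 2.0924
  (12 − 12.968)²/12.968 = 0.0723
  (11 − 10.032)²/10.032 = 0.0934
χ² = 2.9676 + 3.8362 + 1.6186 + 2.0924 + 0.0723 + 0.0934 = 10.68
df = (3−1)(2−1) = 2. Since 10.68 > 4.605, reject the null hypothesis of independence at α = 0.1.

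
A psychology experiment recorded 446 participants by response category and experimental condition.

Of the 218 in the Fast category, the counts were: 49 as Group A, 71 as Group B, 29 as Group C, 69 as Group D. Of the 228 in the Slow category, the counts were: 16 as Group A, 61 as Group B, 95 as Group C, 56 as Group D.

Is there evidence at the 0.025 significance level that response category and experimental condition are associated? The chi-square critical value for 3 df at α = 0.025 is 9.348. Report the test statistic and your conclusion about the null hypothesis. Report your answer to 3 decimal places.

53.795; reject H₀

Row totals: 218, 228. Column totals: 65, 132, 124, 125. Grand total N = 446.
Expected counts (row total × column total / N):
  Fast, Group A: 218×65/446 = 31.77130
  Fast, Group B: 218×132/446 = 64.52018
  Fast, Group C: 218×124/446 = 60.60987
  Fast, Group D: 218×125/446 = 61.09865
  Slow, Group A: 228×65/446 = 33.22870
  Slow, Group B: 228×132/446 = 67.47982
  Slow, Group C: 228×124/446 = 63.39013
  Slow, Group D: 228×125/446 = 63.90135
Contributions (O − E)²/E:
  (49 − 31.77130)²/31.77130 = 9.3426
  (71 − 64.52018)²/64.52018 = 0.6508
  (29 − 60.60987)²/60.60987 = 16.4855
  (69 − 61.09865)²/61.09865 = 1.0218
  (16 − 33.22870)²/33.22870 = 8.9329
  (61 − 67.47982)²/67.47982 = 0.6222
  (95 − 63.39013)²/63.39013 = 15.7625
  (56 − 63.90135)²/63.90135 = 0.9770
χ² = 9.3426 + 0.6508 + 16.4855 + 1.0218 + 8.9329 + 0.6222 + 15.7625 + 0.9770 = 53.795
df = (2−1)(4−1) = 3. Since 53.795 > 9.348, reject the null hypothesis of independence at α = 0.025.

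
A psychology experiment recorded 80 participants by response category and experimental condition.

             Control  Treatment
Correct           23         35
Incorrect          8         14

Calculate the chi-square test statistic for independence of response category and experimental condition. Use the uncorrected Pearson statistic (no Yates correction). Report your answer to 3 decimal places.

0.073

Row totals: 58, 22. Column totals: 31, 49. Grand total N = 80.
Expected counts (row total × column total / N):
  Correct, Control: 58×31/80 = 22.4750
  Correct, Treatment: 58×49/80 = 35.5250
  Incorrect, Control: 22×31/80 = 8.5250
  Incorrect, Treatment: 22×49/80 = 13.4750
Contributions (O − E)²/E:
  (23 − 22.4750)²/22.4750 = 0.0123
  (35 − 35.5250)²/35.5250 = 0.0078
  (8 − 8.5250)²/8.5250 = 0.0323
  (14 − 13.4750)²/13.4750 = 0.0205
χ² = 0.0123 + 0.0078 + 0.0323 + 0.0205 = 0.073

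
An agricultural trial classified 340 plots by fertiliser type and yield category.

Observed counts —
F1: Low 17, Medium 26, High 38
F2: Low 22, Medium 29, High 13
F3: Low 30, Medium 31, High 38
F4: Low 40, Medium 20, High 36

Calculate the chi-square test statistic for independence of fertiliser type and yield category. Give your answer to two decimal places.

Row totals: 81, 64, 99, 96. Column totals: 109, 106, 125. Grand total N = 340.
Expected counts (row total × column total / N):
  F1, Low: 81×109/340 = 25.968
  F1, Medium: 81×106/340 = 25.253
  F1, High: 81×125/340 = 29.779
  F2, Low: 64×109/340 = 20.518
  F2, Medium: 64×106/340 = 19.953
  F2, High: 64×125/340 = 23.529
  F3, Low: 99×109/340 = 31.738
  F3, Medium: 99×106/340 = 30.865
  F3, High: 99×125/340 = 36.397
  F4, Low: 96×109/340 = 30.776
  F4, Medium: 96×106/340 = 29.929
  F4, High: 96×125/340 = 35.294
Contributions (O − E)²/E:
  (17 − 25.968)²/25.968 = 3.0971
  (26 − 25.253)²/25.253 = 0.0221
  (38 − 29.779)²/29.779 = 2.2695
  (22 − 20.518)²/20.518 = 0.1070
  (29 − 19.953)²/19.953 = 4.1021
  (13 − 23.529)²/23.529 = 4.7116
  (30 − 31.738)²/31.738 = 0.0952
  (31 − 30.865)²/30.865 = 0.0006
  (38 − 36.397)²/36.397 = 0.0706
  (40 − 30.776)²/30.776 = 2.7646
  (20 − 29.929)²/29.929 = 3.2940
  (36 − 35.294)²/35.294 = 0.0141
χ² = 3.0971 + 0.0221 + 2.2695 + 0.1070 + 4.1021 + 4.7116 + 0.0952 + 0.0006 + 0.0706 + 2.7646 + 3.2940 + 0.0141 = 20.55

20.55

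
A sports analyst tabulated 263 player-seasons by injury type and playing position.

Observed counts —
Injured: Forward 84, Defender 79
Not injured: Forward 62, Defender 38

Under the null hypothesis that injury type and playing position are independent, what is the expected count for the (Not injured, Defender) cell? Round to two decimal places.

44.49

Row total (Not injured) = 100; column total (Defender) = 117; grand total N = 263.
Expected count = (row total × column total) / N = 100 × 117 / 263 = 44.49.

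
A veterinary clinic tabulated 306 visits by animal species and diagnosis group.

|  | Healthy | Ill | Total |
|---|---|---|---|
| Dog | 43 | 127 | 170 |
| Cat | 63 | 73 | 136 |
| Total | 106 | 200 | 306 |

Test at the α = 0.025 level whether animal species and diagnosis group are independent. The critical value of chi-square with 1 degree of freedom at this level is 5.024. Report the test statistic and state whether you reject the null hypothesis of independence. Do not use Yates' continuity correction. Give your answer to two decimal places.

Grand total N = 306.
Expected counts (row total × column total / N):
  Dog, Healthy: 170×106/306 = 58.889
  Dog, Ill: 170×200/306 = 111.111
  Cat, Healthy: 136×106/306 = 47.111
  Cat, Ill: 136×200/306 = 88.889
Contributions (O − E)²/E:
  (43 − 58.889)²/58.889 = 4.2871
  (127 − 111.111)²/111.111 = 2.2721
  (63 − 47.111)²/47.111 = 5.3588
  (73 − 88.889)²/88.889 = 2.8402
χ² = 4.2871 + 2.2721 + 5.3588 + 2.8402 = 14.76
df = (2−1)(2−1) = 1. Since 14.76 > 5.024, reject the null hypothesis of independence at α = 0.025.

14.76; reject H₀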